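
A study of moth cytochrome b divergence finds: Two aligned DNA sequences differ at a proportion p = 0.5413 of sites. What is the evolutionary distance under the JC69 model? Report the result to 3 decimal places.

d = −(3/4) ln(1 − 4p/3) = −0.75 ln(1 − 0.721733) = −0.75 ln(0.278267)
  = −0.75 × (-1.279174) = 0.959381 substitutions/site.

0.959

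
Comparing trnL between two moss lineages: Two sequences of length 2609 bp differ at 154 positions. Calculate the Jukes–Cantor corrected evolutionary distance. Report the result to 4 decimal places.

0.0615

p = 154/2609 ≈ 0.059026.
d = −(3/4) ln(1 − 4p/3) = −0.75 ln(1 − 0.078701) = −0.75 ln(0.921299)
  = −0.75 × (-0.081971) = 0.061478 substitutions/site.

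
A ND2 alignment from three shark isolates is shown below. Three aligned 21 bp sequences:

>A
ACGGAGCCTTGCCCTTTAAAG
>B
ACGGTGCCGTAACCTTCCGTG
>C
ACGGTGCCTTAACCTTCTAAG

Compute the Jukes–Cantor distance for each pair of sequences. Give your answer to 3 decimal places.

d(A,B) = 0.532, d(A,C) = 0.286, d(B,C) = 0.220

A–B: 8/21 sites differ → p ≈ 0.380952, d = −0.75 ln(1 − 0.507936) = 0.531860 ≈ 0.532.
A–C: 5/21 sites differ → p ≈ 0.238095, d = −0.75 ln(1 − 0.31746) = 0.286451 ≈ 0.286.
B–C: 4/21 sites differ → p ≈ 0.190476, d = −0.75 ln(1 − 0.253968) = 0.219740 ≈ 0.220.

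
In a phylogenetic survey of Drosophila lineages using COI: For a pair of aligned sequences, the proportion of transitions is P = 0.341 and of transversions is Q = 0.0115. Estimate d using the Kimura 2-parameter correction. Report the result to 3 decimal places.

Under the Kimura two-parameter model, d = −½ ln(1 − 2P − Q) − ¼ ln(1 − 2Q).
1 − 2P − Q = 0.3065, giving −½ ln(0.3065) = 0.591269.
1 − 2Q = 0.977, giving −¼ ln(0.977) = 0.005817.
d = 0.591269 + 0.005817 = 0.597086.

0.597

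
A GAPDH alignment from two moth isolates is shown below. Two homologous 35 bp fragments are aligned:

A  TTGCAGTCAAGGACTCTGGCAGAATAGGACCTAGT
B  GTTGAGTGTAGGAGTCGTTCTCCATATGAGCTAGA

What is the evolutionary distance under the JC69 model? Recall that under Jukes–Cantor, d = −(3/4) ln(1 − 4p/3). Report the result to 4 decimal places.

0.6355

The sequences differ at 15 of 35 sites, so p = 15/35 ≈ 0.428571.
d = −(3/4) ln(1 − 4p/3) = −0.75 ln(1 − 0.571428) = −0.75 ln(0.428572)
  = −0.75 × (-0.847297) = 0.635473 substitutions/site.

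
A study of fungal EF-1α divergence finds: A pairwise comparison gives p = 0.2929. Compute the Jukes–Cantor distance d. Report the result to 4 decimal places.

0.3714

d = −(3/4) ln(1 − 4p/3) = −0.75 ln(1 − 0.390533) = −0.75 ln(0.609467)
  = −0.75 × (-0.495170) = 0.371378 substitutions/site.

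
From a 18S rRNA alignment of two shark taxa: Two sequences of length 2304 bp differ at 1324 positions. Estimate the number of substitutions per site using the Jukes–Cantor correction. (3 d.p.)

p = 1324/2304 ≈ 0.574653.
d = −(3/4) ln(1 − 4p/3) = −0.75 ln(1 − 0.766204) = −0.75 ln(0.233796)
  = −0.75 × (-1.453306) = 1.089980 substitutions/site.

1.090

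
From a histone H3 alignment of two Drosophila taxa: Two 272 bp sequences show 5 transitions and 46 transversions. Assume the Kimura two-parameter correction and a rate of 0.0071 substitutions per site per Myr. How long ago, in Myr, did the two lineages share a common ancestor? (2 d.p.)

P = 5/272 ≈ 0.018382 and Q = 46/272 ≈ 0.169118.
Under the Kimura two-parameter model, d = −½ ln(1 − 2P − Q) − ¼ ln(1 − 2Q).
1 − 2P − Q = 0.794118, giving −½ ln(0.794118) = 0.115262.
1 − 2Q = 0.661764, giving −¼ ln(0.661764) = 0.103212.
d = 0.115262 + 0.103212 = 0.218474.
Under a molecular clock d = 2μt, so t = d/(2μ) = 0.218474 / (2 × 0.0071) = 15.39 Myr.

15.39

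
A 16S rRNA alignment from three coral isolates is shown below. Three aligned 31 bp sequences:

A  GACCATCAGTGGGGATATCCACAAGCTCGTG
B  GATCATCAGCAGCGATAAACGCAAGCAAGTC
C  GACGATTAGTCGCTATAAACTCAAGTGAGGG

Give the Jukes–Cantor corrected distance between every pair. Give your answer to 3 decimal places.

A–B: 10/31 sites differ → p ≈ 0.322581, d = −0.75 ln(1 − 0.430108) = 0.421731 ≈ 0.422.
A–C: 12/31 sites differ → p ≈ 0.387097, d = −0.75 ln(1 − 0.516129) = 0.544453 ≈ 0.544.
B–C: 11/31 sites differ → p ≈ 0.354839, d = −0.75 ln(1 − 0.473119) = 0.480585 ≈ 0.481.

d(A,B) = 0.422, d(A,C) = 0.544, d(B,C) = 0.481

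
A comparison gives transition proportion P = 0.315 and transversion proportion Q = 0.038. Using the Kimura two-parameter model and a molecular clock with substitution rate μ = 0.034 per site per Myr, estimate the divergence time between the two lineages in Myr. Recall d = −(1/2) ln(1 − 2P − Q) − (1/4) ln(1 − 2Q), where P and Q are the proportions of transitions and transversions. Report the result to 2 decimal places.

8.40

Under the Kimura two-parameter model, d = −½ ln(1 − 2P − Q) − ¼ ln(1 − 2Q).
1 − 2P − Q = 0.332, giving −½ ln(0.332) = 0.551310.
1 − 2Q = 0.924, giving −¼ ln(0.924) = 0.019761.
d = 0.551310 + 0.019761 = 0.571071.
Under a molecular clock d = 2μt, so t = d/(2μ) = 0.571071 / (2 × 0.034) = 8.40 Myr.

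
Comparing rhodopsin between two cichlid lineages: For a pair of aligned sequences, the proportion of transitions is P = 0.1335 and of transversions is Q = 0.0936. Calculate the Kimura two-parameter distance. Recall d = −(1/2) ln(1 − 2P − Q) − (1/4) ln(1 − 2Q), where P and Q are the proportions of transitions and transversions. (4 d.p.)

0.2754

Under the Kimura two-parameter model, d = −½ ln(1 − 2P − Q) − ¼ ln(1 − 2Q).
1 − 2P − Q = 0.6394, giving −½ ln(0.6394) = 0.223613.
1 − 2Q = 0.8128, giving −¼ ln(0.8128) = 0.051818.
d = 0.223613 + 0.051818 = 0.275431.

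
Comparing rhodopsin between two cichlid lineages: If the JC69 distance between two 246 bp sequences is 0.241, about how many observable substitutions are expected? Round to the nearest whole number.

Invert JC69: p = (3/4)(1 − e^(−4d/3)) = 0.75 × (1 − e^(-0.321333)) = 0.75 × (1 − 0.725182) = 0.206114.
Expected differing sites = pL ≈ 0.206114 × 246 = 50.704044 ≈ 51.

51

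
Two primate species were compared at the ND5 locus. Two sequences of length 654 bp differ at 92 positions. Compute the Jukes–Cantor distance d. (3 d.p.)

p = 92/654 ≈ 0.140673.
d = −(3/4) ln(1 − 4p/3) = −0.75 ln(1 − 0.187564) = −0.75 ln(0.812436)
  = −0.75 × (-0.207718) = 0.155789 substitutions/site.

0.156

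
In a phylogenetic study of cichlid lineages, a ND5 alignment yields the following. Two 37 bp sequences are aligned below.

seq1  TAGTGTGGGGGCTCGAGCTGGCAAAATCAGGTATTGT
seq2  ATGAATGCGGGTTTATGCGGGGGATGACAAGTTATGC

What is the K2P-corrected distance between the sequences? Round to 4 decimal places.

0.8799

Of 37 sites, 8 differences are transitions and 11 are transversions, so P = 8/37 ≈ 0.216216 and Q = 11/37 ≈ 0.297297.
Under the Kimura two-parameter model, d = −½ ln(1 − 2P − Q) − ¼ ln(1 − 2Q).
1 − 2P − Q = 0.270271, giving −½ ln(0.270271) = 0.654165.
1 − 2Q = 0.405406, giving −¼ ln(0.405406) = 0.225717.
d = 0.654165 + 0.225717 = 0.879882.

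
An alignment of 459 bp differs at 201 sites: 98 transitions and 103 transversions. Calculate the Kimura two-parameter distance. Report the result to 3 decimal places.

P = 98/459 ≈ 0.213508 and Q = 103/459 ≈ 0.224401.
Under the Kimura two-parameter model, d = −½ ln(1 − 2P − Q) − ¼ ln(1 − 2Q).
1 − 2P − Q = 0.348583, giving −½ ln(0.348583) = 0.526939.
1 − 2Q = 0.551198, giving −¼ ln(0.551198) = 0.148915.
d = 0.526939 + 0.148915 = 0.675854.

0.676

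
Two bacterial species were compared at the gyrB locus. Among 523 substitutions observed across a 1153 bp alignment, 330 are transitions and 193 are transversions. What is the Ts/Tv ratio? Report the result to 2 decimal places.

R = 330/193 = 1.709844… ≈ 1.71 (to 2 d.p.).

1.71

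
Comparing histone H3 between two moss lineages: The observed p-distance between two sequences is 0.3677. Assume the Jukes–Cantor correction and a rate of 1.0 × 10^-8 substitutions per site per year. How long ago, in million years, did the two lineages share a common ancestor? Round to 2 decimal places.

25.27

d = −(3/4) ln(1 − 4p/3) = −0.75 ln(1 − 0.490267) = −0.75 ln(0.509733)
  = −0.75 × (-0.673868) = 0.505401 substitutions/site.
Under a molecular clock d = 2μt, so t = d/(2μ) = 0.505401 / (2 × 1.0 × 10^-8) = 25.27 million years.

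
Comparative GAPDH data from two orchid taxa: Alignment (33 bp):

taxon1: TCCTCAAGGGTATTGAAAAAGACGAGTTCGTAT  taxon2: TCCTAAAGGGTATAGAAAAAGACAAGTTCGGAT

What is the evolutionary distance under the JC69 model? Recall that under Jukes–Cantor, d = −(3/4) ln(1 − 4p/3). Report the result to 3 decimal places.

The sequences differ at 4 of 33 sites (5, 14, 24, 31), so p = 4/33 ≈ 0.121212.
d = −(3/4) ln(1 − 4p/3) = −0.75 ln(1 − 0.161616) = −0.75 ln(0.838384)
  = −0.75 × (-0.176279) = 0.132209 substitutions/site.

0.132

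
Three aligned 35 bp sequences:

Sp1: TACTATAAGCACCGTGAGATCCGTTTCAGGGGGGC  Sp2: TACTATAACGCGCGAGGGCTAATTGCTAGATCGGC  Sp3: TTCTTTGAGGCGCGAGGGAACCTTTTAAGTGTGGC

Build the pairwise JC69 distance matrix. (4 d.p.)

Sp1–Sp2: 16/35 sites differ → p ≈ 0.457143, d = −0.75 ln(1 − 0.609524) = 0.705292 ≈ 0.7053.
Sp1–Sp3: 13/35 sites differ → p ≈ 0.371429, d = −0.75 ln(1 − 0.495239) = 0.512753 ≈ 0.5128.
Sp2–Sp3: 14/35 sites differ → p = 0.4, d = −0.75 ln(1 − 0.533333) = 0.571605 ≈ 0.5716.

d(Sp1,Sp2) = 0.7053, d(Sp1,Sp3) = 0.5128, d(Sp2,Sp3) = 0.5716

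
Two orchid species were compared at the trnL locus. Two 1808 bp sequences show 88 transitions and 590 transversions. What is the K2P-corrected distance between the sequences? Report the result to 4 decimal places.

0.5399

P = 88/1808 ≈ 0.048673 and Q = 590/1808 ≈ 0.326327.
Under the Kimura two-parameter model, d = −½ ln(1 − 2P − Q) − ¼ ln(1 − 2Q).
1 − 2P − Q = 0.576327, giving −½ ln(0.576327) = 0.275540.
1 − 2Q = 0.347346, giving −¼ ln(0.347346) = 0.264358.
d = 0.275540 + 0.264358 = 0.539898.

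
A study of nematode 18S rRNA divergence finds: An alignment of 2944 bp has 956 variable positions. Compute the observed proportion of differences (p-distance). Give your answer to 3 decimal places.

p = 956/2944 = 0.324728… ≈ 0.325 (to 3 d.p.).

0.325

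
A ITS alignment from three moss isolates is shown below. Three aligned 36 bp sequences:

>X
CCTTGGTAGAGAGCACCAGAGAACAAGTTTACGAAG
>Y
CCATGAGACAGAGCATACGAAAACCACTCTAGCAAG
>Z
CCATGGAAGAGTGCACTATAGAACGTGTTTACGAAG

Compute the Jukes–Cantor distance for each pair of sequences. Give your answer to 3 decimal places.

d(X,Y) = 0.493, d(X,Z) = 0.225, d(Y,Z) = 0.608

X–Y: 13/36 sites differ → p ≈ 0.361111, d = −0.75 ln(1 − 0.481481) = 0.492584 ≈ 0.493.
X–Z: 7/36 sites differ → p ≈ 0.194444, d = −0.75 ln(1 − 0.259259) = 0.225078 ≈ 0.225.
Y–Z: 15/36 sites differ → p ≈ 0.416667, d = −0.75 ln(1 − 0.555556) = 0.608198 ≈ 0.608.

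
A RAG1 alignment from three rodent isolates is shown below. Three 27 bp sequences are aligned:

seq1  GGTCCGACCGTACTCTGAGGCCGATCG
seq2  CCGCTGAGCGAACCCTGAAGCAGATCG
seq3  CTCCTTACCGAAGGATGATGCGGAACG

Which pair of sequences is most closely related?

seq1–seq2: 9/27 differ, p = 0.333, d = 0.441.
seq1–seq3: 12/27 differ, p = 0.444, d = 0.673.
seq2–seq3: 10/27 differ, p = 0.370, d = 0.511.
The smallest distance is between seq1 and seq2.

seq1 and seq2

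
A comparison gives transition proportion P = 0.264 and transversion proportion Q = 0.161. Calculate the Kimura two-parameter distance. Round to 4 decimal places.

Under the Kimura two-parameter model, d = −½ ln(1 − 2P − Q) − ¼ ln(1 − 2Q).
1 − 2P − Q = 0.311, giving −½ ln(0.311) = 0.583981.
1 − 2Q = 0.678, giving −¼ ln(0.678) = 0.097152.
d = 0.583981 + 0.097152 = 0.681133.

0.6811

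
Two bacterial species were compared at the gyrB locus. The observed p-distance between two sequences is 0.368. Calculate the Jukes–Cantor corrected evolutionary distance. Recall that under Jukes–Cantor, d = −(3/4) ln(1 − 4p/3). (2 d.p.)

d = −(3/4) ln(1 − 4p/3) = −0.75 ln(1 − 0.490667) = −0.75 ln(0.509333)
  = −0.75 × (-0.674653) = 0.505990 substitutions/site.

0.51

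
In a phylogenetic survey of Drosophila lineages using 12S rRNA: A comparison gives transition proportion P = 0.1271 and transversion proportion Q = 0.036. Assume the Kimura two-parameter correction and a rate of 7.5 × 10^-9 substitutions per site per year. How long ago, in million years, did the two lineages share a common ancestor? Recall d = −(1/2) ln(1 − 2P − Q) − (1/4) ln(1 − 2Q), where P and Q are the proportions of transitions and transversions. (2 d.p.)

12.67

Under the Kimura two-parameter model, d = −½ ln(1 − 2P − Q) − ¼ ln(1 − 2Q).
1 − 2P − Q = 0.7098, giving −½ ln(0.7098) = 0.171386.
1 − 2Q = 0.928, giving −¼ ln(0.928) = 0.018681.
d = 0.171386 + 0.018681 = 0.190067.
Under a molecular clock d = 2μt, so t = d/(2μ) = 0.190067 / (2 × 7.5 × 10^-9) = 12.67 million years.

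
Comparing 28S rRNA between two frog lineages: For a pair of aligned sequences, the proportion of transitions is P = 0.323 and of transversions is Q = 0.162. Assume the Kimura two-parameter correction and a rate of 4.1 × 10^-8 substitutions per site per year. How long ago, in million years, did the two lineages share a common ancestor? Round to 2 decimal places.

11.26

Under the Kimura two-parameter model, d = −½ ln(1 − 2P − Q) − ¼ ln(1 − 2Q).
1 − 2P − Q = 0.192, giving −½ ln(0.192) = 0.825130.
1 − 2Q = 0.676, giving −¼ ln(0.676) = 0.097891.
d = 0.825130 + 0.097891 = 0.923021.
Under a molecular clock d = 2μt, so t = d/(2μ) = 0.923021 / (2 × 4.1 × 10^-8) = 11.26 million years.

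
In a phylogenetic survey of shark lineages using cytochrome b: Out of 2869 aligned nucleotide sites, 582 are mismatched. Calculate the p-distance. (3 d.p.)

0.203

p = 582/2869 = 0.202858… ≈ 0.203 (to 3 d.p.).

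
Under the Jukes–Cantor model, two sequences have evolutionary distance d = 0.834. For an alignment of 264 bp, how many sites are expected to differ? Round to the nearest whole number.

Invert JC69: p = (3/4)(1 − e^(−4d/3)) = 0.75 × (1 − e^(-1.112)) = 0.75 × (1 − 0.328901) = 0.503324.
Expected differing sites = pL ≈ 0.503324 × 264 = 132.877536 ≈ 133.

133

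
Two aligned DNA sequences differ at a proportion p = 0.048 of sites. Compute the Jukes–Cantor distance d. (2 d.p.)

0.05

d = −(3/4) ln(1 − 4p/3) = −0.75 ln(1 − 0.064) = −0.75 ln(0.936)
  = −0.75 × (-0.066140) = 0.049605 substitutions/site.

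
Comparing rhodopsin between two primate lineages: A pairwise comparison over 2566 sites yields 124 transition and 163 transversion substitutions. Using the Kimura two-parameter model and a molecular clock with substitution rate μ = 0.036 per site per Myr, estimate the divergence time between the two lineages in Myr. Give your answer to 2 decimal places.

1.68

P = 124/2566 ≈ 0.048324 and Q = 163/2566 ≈ 0.063523.
Under the Kimura two-parameter model, d = −½ ln(1 − 2P − Q) − ¼ ln(1 − 2Q).
1 − 2P − Q = 0.839829, giving −½ ln(0.839829) = 0.087278.
1 − 2Q = 0.872954, giving −¼ ln(0.872954) = 0.033968.
d = 0.087278 + 0.033968 = 0.121246.
Under a molecular clock d = 2μt, so t = d/(2μ) = 0.121246 / (2 × 0.036) = 1.68 Myr.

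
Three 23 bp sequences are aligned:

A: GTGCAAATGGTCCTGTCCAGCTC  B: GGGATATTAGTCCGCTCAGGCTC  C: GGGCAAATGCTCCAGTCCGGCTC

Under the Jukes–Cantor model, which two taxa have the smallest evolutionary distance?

A and C

A–B: 9/23 differ, p = 0.391, d = 0.553.
A–C: 4/23 differ, p = 0.174, d = 0.198.
B–C: 8/23 differ, p = 0.348, d = 0.467.
The smallest distance is between A and C.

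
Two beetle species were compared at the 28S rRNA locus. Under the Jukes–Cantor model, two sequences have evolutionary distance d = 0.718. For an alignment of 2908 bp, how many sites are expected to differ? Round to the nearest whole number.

Invert JC69: p = (3/4)(1 − e^(−4d/3)) = 0.75 × (1 − e^(-0.957333)) = 0.75 × (1 − 0.383915) = 0.462064.
Expected differing sites = pL ≈ 0.462064 × 2908 = 1343.682112 ≈ 1344.

1344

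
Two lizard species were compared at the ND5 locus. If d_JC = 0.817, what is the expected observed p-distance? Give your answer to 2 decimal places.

p = (3/4)(1 − e^(−4d/3)) = 0.75 × (1 − e^(-1.089333)) = 0.75 × (1 − 0.336441) = 0.497669.

0.50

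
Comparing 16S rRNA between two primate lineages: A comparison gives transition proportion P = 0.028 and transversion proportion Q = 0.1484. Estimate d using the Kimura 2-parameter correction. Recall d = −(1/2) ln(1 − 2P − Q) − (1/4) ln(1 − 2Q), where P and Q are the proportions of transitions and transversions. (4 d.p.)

0.2024

Under the Kimura two-parameter model, d = −½ ln(1 − 2P − Q) − ¼ ln(1 − 2Q).
1 − 2P − Q = 0.7956, giving −½ ln(0.7956) = 0.114329.
1 − 2Q = 0.7032, giving −¼ ln(0.7032) = 0.088028.
d = 0.114329 + 0.088028 = 0.202357.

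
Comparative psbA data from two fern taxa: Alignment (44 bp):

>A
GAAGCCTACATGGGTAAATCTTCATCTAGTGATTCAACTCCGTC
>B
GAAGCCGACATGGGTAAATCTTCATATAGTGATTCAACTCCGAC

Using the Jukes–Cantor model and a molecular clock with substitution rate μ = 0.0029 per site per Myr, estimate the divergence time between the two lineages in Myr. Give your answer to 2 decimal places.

The sequences differ at 3 of 44 sites (7, 26, 43), so p = 3/44 ≈ 0.068182.
d = −(3/4) ln(1 − 4p/3) = −0.75 ln(1 − 0.090909) = −0.75 ln(0.909091)
  = −0.75 × (-0.095310) = 0.071483 substitutions/site.
Under a molecular clock d = 2μt, so t = d/(2μ) = 0.071483 / (2 × 0.0029) = 12.32 Myr.

12.32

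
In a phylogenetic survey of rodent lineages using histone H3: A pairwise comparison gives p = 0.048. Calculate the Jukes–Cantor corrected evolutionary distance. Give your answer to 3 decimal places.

d = −(3/4) ln(1 − 4p/3) = −0.75 ln(1 − 0.064) = −0.75 ln(0.936)
  = −0.75 × (-0.066140) = 0.049605 substitutions/site.

0.050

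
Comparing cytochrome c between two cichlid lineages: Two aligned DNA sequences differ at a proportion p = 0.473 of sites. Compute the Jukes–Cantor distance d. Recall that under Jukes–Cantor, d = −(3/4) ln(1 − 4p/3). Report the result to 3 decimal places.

d = −(3/4) ln(1 − 4p/3) = −0.75 ln(1 − 0.630667) = −0.75 ln(0.369333)
  = −0.75 × (-0.996057) = 0.747043 substitutions/site.

0.747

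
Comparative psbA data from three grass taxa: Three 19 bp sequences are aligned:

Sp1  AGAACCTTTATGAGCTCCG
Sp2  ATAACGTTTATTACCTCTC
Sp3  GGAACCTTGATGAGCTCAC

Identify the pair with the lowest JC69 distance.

Sp1 and Sp3

Sp1–Sp2: 6/19 differ, p = 0.316, d = 0.410.
Sp1–Sp3: 4/19 differ, p = 0.211, d = 0.247.
Sp2–Sp3: 7/19 differ, p = 0.368, d = 0.507.
The smallest distance is between Sp1 and Sp3.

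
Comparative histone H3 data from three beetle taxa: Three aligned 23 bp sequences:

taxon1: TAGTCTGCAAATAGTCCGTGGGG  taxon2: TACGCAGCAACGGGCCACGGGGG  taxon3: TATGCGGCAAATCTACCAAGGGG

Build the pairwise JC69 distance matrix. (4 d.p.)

d(taxon1,taxon2) = 0.6501, d(taxon1,taxon3) = 0.4674, d(taxon2,taxon3) = 0.6501

taxon1–taxon2: 10/23 sites differ → p ≈ 0.434783, d = −0.75 ln(1 − 0.579711) = 0.650110 ≈ 0.6501.
taxon1–taxon3: 8/23 sites differ → p ≈ 0.347826, d = −0.75 ln(1 − 0.463768) = 0.467391 ≈ 0.4674.
taxon2–taxon3: 10/23 sites differ → p ≈ 0.434783, d = −0.75 ln(1 − 0.579711) = 0.650110 ≈ 0.6501.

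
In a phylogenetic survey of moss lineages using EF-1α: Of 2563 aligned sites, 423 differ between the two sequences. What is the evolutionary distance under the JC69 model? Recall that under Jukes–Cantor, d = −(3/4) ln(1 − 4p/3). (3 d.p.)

p = 423/2563 ≈ 0.165041.
d = −(3/4) ln(1 − 4p/3) = −0.75 ln(1 − 0.220055) = −0.75 ln(0.779945)
  = −0.75 × (-0.248532) = 0.186399 substitutions/site.

0.186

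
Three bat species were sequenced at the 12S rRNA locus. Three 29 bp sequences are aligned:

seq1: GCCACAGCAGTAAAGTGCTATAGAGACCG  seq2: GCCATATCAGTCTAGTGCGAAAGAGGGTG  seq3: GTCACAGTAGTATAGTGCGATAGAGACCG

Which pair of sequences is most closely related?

seq1–seq2: 9/29 differ, p = 0.310, d = 0.401.
seq1–seq3: 4/29 differ, p = 0.138, d = 0.152.
seq2–seq3: 9/29 differ, p = 0.310, d = 0.401.
The smallest distance is between seq1 and seq3.

seq1 and seq3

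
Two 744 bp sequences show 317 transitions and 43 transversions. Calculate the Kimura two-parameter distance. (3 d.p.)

P = 317/744 ≈ 0.426075 and Q = 43/744 ≈ 0.057796.
Under the Kimura two-parameter model, d = −½ ln(1 − 2P − Q) − ¼ ln(1 − 2Q).
1 − 2P − Q = 0.090054, giving −½ ln(0.090054) = 1.203673.
1 − 2Q = 0.884408, giving −¼ ln(0.884408) = 0.030709.
d = 1.203673 + 0.030709 = 1.234382.

1.234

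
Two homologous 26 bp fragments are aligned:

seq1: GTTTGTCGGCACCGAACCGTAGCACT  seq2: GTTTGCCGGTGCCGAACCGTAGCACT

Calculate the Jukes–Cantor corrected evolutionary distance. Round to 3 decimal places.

0.125

The sequences differ at 3 of 26 sites (6, 10, 11), so p = 3/26 ≈ 0.115385.
d = −(3/4) ln(1 − 4p/3) = −0.75 ln(1 − 0.153847) = −0.75 ln(0.846153)
  = −0.75 × (-0.167055) = 0.125291 substitutions/site.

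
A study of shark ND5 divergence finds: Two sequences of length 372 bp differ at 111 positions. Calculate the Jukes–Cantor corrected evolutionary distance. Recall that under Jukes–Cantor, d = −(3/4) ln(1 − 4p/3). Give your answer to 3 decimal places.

p = 111/372 ≈ 0.298387.
d = −(3/4) ln(1 − 4p/3) = −0.75 ln(1 − 0.397849) = −0.75 ln(0.602151)
  = −0.75 × (-0.507247) = 0.380435 substitutions/site.

0.380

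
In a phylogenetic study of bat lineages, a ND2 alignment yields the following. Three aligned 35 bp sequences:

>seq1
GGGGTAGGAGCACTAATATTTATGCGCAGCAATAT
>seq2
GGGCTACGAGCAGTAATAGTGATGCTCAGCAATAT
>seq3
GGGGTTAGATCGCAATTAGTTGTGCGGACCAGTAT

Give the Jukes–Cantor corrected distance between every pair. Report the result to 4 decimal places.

d(seq1,seq2) = 0.1946, d(seq1,seq3) = 0.4073, d(seq2,seq3) = 0.5716

seq1–seq2: 6/35 sites differ → p ≈ 0.171429, d = −0.75 ln(1 − 0.228572) = 0.194634 ≈ 0.1946.
seq1–seq3: 11/35 sites differ → p ≈ 0.314286, d = −0.75 ln(1 − 0.419048) = 0.407315 ≈ 0.4073.
seq2–seq3: 14/35 sites differ → p = 0.4, d = −0.75 ln(1 − 0.533333) = 0.571605 ≈ 0.5716.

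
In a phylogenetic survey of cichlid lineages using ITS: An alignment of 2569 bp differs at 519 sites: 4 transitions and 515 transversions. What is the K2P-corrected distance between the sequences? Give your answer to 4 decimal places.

P = 4/2569 ≈ 0.001557 and Q = 515/2569 ≈ 0.200467.
Under the Kimura two-parameter model, d = −½ ln(1 − 2P − Q) − ¼ ln(1 − 2Q).
1 − 2P − Q = 0.796419, giving −½ ln(0.796419) = 0.113815.
1 − 2Q = 0.599066, giving −¼ ln(0.599066) = 0.128096.
d = 0.113815 + 0.128096 = 0.241911.

0.2419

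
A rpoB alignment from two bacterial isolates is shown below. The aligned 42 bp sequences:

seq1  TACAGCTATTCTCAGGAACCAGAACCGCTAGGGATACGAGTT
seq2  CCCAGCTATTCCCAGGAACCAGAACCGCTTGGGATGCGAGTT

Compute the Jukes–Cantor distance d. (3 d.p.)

0.130

The sequences differ at 5 of 42 sites (1, 2, 12, 30, 36), so p = 5/42 ≈ 0.119048.
d = −(3/4) ln(1 − 4p/3) = −0.75 ln(1 − 0.158731) = −0.75 ln(0.841269)
  = −0.75 × (-0.172844) = 0.129633 substitutions/site.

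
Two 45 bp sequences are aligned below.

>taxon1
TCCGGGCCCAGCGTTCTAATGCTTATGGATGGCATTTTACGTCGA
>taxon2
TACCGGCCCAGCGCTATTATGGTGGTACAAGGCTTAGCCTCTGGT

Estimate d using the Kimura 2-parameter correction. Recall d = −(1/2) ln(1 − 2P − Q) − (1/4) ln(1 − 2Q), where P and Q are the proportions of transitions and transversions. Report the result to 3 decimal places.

Of 45 sites, 5 differences are transitions and 15 are transversions, so P = 5/45 ≈ 0.111111 and Q = 15/45 ≈ 0.333333.
Under the Kimura two-parameter model, d = −½ ln(1 − 2P − Q) − ¼ ln(1 − 2Q).
1 − 2P − Q = 0.444445, giving −½ ln(0.444445) = 0.405464.
1 − 2Q = 0.333334, giving −¼ ln(0.333334) = 0.274653.
d = 0.405464 + 0.274653 = 0.680117.

0.680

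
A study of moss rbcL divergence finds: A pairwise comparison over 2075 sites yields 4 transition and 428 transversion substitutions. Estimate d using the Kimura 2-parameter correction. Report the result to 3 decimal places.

0.251

P = 4/2075 ≈ 0.001928 and Q = 428/2075 ≈ 0.206265.
Under the Kimura two-parameter model, d = −½ ln(1 − 2P − Q) − ¼ ln(1 − 2Q).
1 − 2P − Q = 0.789879, giving −½ ln(0.789879) = 0.117938.
1 − 2Q = 0.58747, giving −¼ ln(0.58747) = 0.132983.
d = 0.117938 + 0.132983 = 0.250921.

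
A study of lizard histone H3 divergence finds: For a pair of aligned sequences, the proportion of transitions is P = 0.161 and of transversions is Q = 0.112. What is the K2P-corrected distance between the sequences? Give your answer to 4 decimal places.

0.3480

Under the Kimura two-parameter model, d = −½ ln(1 − 2P − Q) − ¼ ln(1 − 2Q).
1 − 2P − Q = 0.566, giving −½ ln(0.566) = 0.284581.
1 − 2Q = 0.776, giving −¼ ln(0.776) = 0.063401.
d = 0.284581 + 0.063401 = 0.347982.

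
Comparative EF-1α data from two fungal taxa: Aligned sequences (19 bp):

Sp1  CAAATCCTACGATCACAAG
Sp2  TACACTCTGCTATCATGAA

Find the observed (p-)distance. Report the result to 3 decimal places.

The sequences differ at 9 of 19 positions (sites 1, 3, 5, 6, 9, 11, 16, 17, 19).
p = 9/19 = 0.473684… ≈ 0.474 (to 3 d.p.).

0.474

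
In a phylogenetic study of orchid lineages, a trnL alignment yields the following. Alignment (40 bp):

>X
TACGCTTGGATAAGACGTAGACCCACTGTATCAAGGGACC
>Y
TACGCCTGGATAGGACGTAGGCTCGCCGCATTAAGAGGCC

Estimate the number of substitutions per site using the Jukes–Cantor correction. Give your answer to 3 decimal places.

The sequences differ at 10 of 40 sites (6, 13, 21, 23, 25, 27, 29, 32, 36, 38), so p = 10/40 = 0.25.
d = −(3/4) ln(1 − 4p/3) = −0.75 ln(1 − 0.333333) = −0.75 ln(0.666667)
  = −0.75 × (-0.405465) = 0.304099 substitutions/site.

0.304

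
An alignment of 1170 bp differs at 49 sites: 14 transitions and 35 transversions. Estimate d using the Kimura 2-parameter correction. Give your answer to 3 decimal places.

P = 14/1170 ≈ 0.011966 and Q = 35/1170 ≈ 0.029915.
Under the Kimura two-parameter model, d = −½ ln(1 − 2P − Q) − ¼ ln(1 − 2Q).
1 − 2P − Q = 0.946153, giving −½ ln(0.946153) = 0.027675.
1 − 2Q = 0.94017, giving −¼ ln(0.94017) = 0.015424.
d = 0.027675 + 0.015424 = 0.043099.

0.043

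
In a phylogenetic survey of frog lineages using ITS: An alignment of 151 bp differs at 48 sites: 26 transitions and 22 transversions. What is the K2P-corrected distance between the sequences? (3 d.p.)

0.423

P = 26/151 ≈ 0.172185 and Q = 22/151 ≈ 0.145695.
Under the Kimura two-parameter model, d = −½ ln(1 − 2P − Q) − ¼ ln(1 − 2Q).
1 − 2P − Q = 0.509935, giving −½ ln(0.509935) = 0.336736.
1 − 2Q = 0.70861, giving −¼ ln(0.70861) = 0.086112.
d = 0.336736 + 0.086112 = 0.422848.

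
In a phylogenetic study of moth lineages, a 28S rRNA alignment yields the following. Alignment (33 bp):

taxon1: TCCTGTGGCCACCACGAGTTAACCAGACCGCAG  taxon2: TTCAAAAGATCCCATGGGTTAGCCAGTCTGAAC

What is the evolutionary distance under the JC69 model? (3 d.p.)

0.699

The sequences differ at 15 of 33 sites, so p = 15/33 ≈ 0.454545.
d = −(3/4) ln(1 − 4p/3) = −0.75 ln(1 − 0.60606) = −0.75 ln(0.39394)
  = −0.75 × (-0.931557) = 0.698668 substitutions/site.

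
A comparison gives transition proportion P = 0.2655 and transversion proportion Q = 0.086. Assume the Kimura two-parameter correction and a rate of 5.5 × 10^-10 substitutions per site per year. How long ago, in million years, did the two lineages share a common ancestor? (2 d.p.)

479.13

Under the Kimura two-parameter model, d = −½ ln(1 − 2P − Q) − ¼ ln(1 − 2Q).
1 − 2P − Q = 0.383, giving −½ ln(0.383) = 0.479860.
1 − 2Q = 0.828, giving −¼ ln(0.828) = 0.047186.
d = 0.479860 + 0.047186 = 0.527046.
Under a molecular clock d = 2μt, so t = d/(2μ) = 0.527046 / (2 × 5.5 × 10^-10) = 479.13 million years.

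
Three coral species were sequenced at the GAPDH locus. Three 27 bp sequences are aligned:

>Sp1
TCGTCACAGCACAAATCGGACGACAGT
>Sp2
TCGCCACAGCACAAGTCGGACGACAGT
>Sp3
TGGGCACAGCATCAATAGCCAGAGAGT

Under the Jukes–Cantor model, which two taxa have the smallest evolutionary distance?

Sp1 and Sp2

Sp1–Sp2: 2/27 differ, p = 0.074, d = 0.078.
Sp1–Sp3: 9/27 differ, p = 0.333, d = 0.441.
Sp2–Sp3: 10/27 differ, p = 0.370, d = 0.511.
The smallest distance is between Sp1 and Sp2.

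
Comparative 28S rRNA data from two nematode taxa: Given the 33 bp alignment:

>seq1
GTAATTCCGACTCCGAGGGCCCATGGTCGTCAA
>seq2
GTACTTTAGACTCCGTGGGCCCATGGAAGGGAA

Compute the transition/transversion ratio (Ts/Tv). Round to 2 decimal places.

Transitions are A↔G and C↔T; transversions are all other mismatches.
Transitions: 1. Transversions: 7.
R = 1/7 = 0.142857… ≈ 0.14 (to 2 d.p.).

0.14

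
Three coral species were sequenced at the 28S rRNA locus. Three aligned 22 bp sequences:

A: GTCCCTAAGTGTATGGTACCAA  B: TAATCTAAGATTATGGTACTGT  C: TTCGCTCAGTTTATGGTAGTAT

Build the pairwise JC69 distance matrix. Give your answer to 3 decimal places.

d(A,B) = 0.591, d(A,C) = 0.414, d(B,C) = 0.414

A–B: 9/22 sites differ → p ≈ 0.409091, d = −0.75 ln(1 − 0.545455) = 0.591344 ≈ 0.591.
A–C: 7/22 sites differ → p ≈ 0.318182, d = −0.75 ln(1 − 0.424243) = 0.414052 ≈ 0.414.
B–C: 7/22 sites differ → p ≈ 0.318182, d = −0.75 ln(1 − 0.424243) = 0.414052 ≈ 0.414.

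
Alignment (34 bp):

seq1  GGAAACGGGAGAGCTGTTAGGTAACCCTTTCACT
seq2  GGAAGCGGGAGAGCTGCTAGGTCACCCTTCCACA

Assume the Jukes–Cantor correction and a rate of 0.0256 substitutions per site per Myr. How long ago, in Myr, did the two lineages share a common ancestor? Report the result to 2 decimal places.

3.20

The sequences differ at 5 of 34 sites (5, 17, 23, 30, 34), so p = 5/34 ≈ 0.147059.
d = −(3/4) ln(1 − 4p/3) = −0.75 ln(1 − 0.196079) = −0.75 ln(0.803921)
  = −0.75 × (-0.218254) = 0.163691 substitutions/site.
Under a molecular clock d = 2μt, so t = d/(2μ) = 0.163691 / (2 × 0.0256) = 3.20 Myr.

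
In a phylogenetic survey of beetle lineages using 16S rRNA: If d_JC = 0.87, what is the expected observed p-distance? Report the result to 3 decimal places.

p = (3/4)(1 − e^(−4d/3)) = 0.75 × (1 − e^(-1.16)) = 0.75 × (1 − 0.313486) = 0.514886.

0.515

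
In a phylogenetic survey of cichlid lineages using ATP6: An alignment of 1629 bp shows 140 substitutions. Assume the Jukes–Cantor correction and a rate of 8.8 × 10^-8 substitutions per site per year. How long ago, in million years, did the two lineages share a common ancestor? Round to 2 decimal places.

p = 140/1629 ≈ 0.085942.
d = −(3/4) ln(1 − 4p/3) = −0.75 ln(1 − 0.114589) = −0.75 ln(0.885411)
  = −0.75 × (-0.121703) = 0.091277 substitutions/site.
Under a molecular clock d = 2μt, so t = d/(2μ) = 0.091277 / (2 × 8.8 × 10^-8) = 0.52 million years.

0.52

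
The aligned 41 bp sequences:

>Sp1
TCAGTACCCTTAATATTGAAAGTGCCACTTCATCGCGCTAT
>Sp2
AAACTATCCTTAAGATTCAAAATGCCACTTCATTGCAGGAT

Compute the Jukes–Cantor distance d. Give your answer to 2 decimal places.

The sequences differ at 11 of 41 sites, so p = 11/41 ≈ 0.268293.
d = −(3/4) ln(1 − 4p/3) = −0.75 ln(1 − 0.357724) = −0.75 ln(0.642276)
  = −0.75 × (-0.442737) = 0.332053 substitutions/site.

0.33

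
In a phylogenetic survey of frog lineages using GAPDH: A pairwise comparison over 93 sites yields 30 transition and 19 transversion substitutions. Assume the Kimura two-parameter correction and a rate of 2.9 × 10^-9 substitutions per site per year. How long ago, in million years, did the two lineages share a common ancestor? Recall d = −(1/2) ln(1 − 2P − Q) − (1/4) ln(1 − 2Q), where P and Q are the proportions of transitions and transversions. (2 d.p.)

P = 30/93 ≈ 0.322581 and Q = 19/93 ≈ 0.204301.
Under the Kimura two-parameter model, d = −½ ln(1 − 2P − Q) − ¼ ln(1 − 2Q).
1 − 2P − Q = 0.150537, giving −½ ln(0.150537) = 0.946773.
1 − 2Q = 0.591398, giving −¼ ln(0.591398) = 0.131317.
d = 0.946773 + 0.131317 = 1.078090.
Under a molecular clock d = 2μt, so t = d/(2μ) = 1.078090 / (2 × 2.9 × 10^-9) = 185.88 million years.

185.88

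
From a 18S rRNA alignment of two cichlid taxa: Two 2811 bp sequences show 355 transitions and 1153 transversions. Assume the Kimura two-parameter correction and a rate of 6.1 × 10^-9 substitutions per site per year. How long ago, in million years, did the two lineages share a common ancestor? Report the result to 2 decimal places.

79.73

P = 355/2811 ≈ 0.12629 and Q = 1153/2811 ≈ 0.410174.
Under the Kimura two-parameter model, d = −½ ln(1 − 2P − Q) − ¼ ln(1 − 2Q).
1 − 2P − Q = 0.337246, giving −½ ln(0.337246) = 0.543471.
1 − 2Q = 0.179652, giving −¼ ln(0.179652) = 0.429183.
d = 0.543471 + 0.429183 = 0.972654.
Under a molecular clock d = 2μt, so t = d/(2μ) = 0.972654 / (2 × 6.1 × 10^-9) = 79.73 million years.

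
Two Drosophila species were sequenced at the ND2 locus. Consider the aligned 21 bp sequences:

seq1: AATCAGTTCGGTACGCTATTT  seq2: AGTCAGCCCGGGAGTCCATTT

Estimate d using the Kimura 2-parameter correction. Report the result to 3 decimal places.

Of 21 sites, 4 differences are transitions and 3 are transversions, so P = 4/21 ≈ 0.190476 and Q = 3/21 ≈ 0.142857.
Under the Kimura two-parameter model, d = −½ ln(1 − 2P − Q) − ¼ ln(1 − 2Q).
1 − 2P − Q = 0.476191, giving −½ ln(0.476191) = 0.370968.
1 − 2Q = 0.714286, giving −¼ ln(0.714286) = 0.084118.
d = 0.370968 + 0.084118 = 0.455086.

0.455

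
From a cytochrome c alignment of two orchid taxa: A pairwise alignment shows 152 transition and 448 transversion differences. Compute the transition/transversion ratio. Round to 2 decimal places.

R = 152/448 = 0.339285… ≈ 0.34 (to 2 d.p.).

0.34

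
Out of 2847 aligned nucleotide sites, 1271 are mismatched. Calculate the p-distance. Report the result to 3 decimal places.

p = 1271/2847 = 0.446434… ≈ 0.446 (to 3 d.p.).

0.446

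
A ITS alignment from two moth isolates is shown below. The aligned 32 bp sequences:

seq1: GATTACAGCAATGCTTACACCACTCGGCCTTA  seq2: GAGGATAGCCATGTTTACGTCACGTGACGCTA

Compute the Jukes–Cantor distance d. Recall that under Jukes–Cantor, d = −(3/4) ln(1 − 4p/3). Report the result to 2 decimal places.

0.52

The sequences differ at 12 of 32 sites, so p = 12/32 = 0.375.
d = −(3/4) ln(1 − 4p/3) = −0.75 ln(1 − 0.5) = −0.75 ln(0.5)
  = −0.75 × (-0.693147) = 0.519860 substitutions/site.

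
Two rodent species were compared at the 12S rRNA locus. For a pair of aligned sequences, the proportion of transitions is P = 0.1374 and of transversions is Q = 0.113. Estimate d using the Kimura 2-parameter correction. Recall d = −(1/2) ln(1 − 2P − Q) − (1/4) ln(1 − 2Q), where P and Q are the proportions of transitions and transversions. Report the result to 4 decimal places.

Under the Kimura two-parameter model, d = −½ ln(1 − 2P − Q) − ¼ ln(1 − 2Q).
1 − 2P − Q = 0.6122, giving −½ ln(0.6122) = 0.245348.
1 − 2Q = 0.774, giving −¼ ln(0.774) = 0.064046.
d = 0.245348 + 0.064046 = 0.309394.

0.3094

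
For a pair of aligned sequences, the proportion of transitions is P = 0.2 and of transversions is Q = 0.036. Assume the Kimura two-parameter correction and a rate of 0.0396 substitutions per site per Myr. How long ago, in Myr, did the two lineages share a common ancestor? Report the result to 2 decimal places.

3.85

Under the Kimura two-parameter model, d = −½ ln(1 − 2P − Q) − ¼ ln(1 − 2Q).
1 − 2P − Q = 0.564, giving −½ ln(0.564) = 0.286351.
1 − 2Q = 0.928, giving −¼ ln(0.928) = 0.018681.
d = 0.286351 + 0.018681 = 0.305032.
Under a molecular clock d = 2μt, so t = d/(2μ) = 0.305032 / (2 × 0.0396) = 3.85 Myr.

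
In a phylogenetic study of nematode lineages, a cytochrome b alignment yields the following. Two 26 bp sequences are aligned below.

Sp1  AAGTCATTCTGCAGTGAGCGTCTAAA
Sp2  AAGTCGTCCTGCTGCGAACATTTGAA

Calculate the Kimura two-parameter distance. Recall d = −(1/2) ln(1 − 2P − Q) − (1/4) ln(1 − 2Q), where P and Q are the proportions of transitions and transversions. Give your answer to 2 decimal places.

Of 26 sites, 7 differences are transitions and 1 are transversions, so P = 7/26 ≈ 0.269231 and Q = 1/26 ≈ 0.038462.
Under the Kimura two-parameter model, d = −½ ln(1 − 2P − Q) − ¼ ln(1 − 2Q).
1 − 2P − Q = 0.423076, giving −½ ln(0.423076) = 0.430102.
1 − 2Q = 0.923076, giving −¼ ln(0.923076) = 0.020011.
d = 0.430102 + 0.020011 = 0.450113.

0.45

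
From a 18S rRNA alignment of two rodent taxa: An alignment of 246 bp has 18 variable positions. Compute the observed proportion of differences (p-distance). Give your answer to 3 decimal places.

0.073

p = 18/246 = 0.073170… ≈ 0.073 (to 3 d.p.).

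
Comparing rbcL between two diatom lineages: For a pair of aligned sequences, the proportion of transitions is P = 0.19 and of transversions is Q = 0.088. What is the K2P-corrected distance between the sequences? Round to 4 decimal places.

0.3640

Under the Kimura two-parameter model, d = −½ ln(1 − 2P − Q) − ¼ ln(1 − 2Q).
1 − 2P − Q = 0.532, giving −½ ln(0.532) = 0.315556.
1 − 2Q = 0.824, giving −¼ ln(0.824) = 0.048396.
d = 0.315556 + 0.048396 = 0.363952.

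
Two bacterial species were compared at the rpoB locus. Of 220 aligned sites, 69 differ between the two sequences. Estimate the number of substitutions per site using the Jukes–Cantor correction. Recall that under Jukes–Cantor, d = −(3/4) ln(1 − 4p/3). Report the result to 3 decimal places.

0.406

p = 69/220 ≈ 0.313636.
d = −(3/4) ln(1 − 4p/3) = −0.75 ln(1 − 0.418181) = −0.75 ln(0.581819)
  = −0.75 × (-0.541596) = 0.406197 substitutions/site.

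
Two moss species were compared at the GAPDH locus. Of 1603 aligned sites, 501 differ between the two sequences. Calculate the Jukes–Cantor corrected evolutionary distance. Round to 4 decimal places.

0.4043

p = 501/1603 ≈ 0.312539.
d = −(3/4) ln(1 − 4p/3) = −0.75 ln(1 − 0.416719) = −0.75 ln(0.583281)
  = −0.75 × (-0.539086) = 0.404315 substitutions/site.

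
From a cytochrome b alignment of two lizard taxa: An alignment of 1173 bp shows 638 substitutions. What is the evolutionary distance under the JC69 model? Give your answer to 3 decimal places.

0.969

p = 638/1173 ≈ 0.543905.
d = −(3/4) ln(1 − 4p/3) = −0.75 ln(1 − 0.725207) = −0.75 ln(0.274793)
  = −0.75 × (-1.291737) = 0.968803 substitutions/site.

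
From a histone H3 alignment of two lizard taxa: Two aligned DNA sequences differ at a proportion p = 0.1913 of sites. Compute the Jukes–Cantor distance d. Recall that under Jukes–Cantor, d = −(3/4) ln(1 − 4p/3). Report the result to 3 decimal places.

0.221

d = −(3/4) ln(1 − 4p/3) = −0.75 ln(1 − 0.255067) = −0.75 ln(0.744933)
  = −0.75 × (-0.294461) = 0.220846 substitutions/site.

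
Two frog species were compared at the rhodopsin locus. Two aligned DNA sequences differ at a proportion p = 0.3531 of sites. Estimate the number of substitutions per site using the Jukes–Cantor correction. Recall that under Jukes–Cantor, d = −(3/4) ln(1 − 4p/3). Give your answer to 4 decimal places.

0.4773

d = −(3/4) ln(1 − 4p/3) = −0.75 ln(1 − 0.4708) = −0.75 ln(0.5292)
  = −0.75 × (-0.636389) = 0.477292 substitutions/site.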